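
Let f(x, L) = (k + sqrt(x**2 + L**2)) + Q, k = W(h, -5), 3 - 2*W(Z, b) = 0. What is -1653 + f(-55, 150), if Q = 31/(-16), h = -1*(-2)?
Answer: -26455/16 + 5*sqrt(1021) ≈ -1493.7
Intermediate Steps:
h = 2
Q = -31/16 (Q = 31*(-1/16) = -31/16 ≈ -1.9375)
W(Z, b) = 3/2 (W(Z, b) = 3/2 - 1/2*0 = 3/2 + 0 = 3/2)
k = 3/2 ≈ 1.5000
f(x, L) = -7/16 + sqrt(L**2 + x**2) (f(x, L) = (3/2 + sqrt(x**2 + L**2)) - 31/16 = (3/2 + sqrt(L**2 + x**2)) - 31/16 = -7/16 + sqrt(L**2 + x**2))
-1653 + f(-55, 150) = -1653 + (-7/16 + sqrt(150**2 + (-55)**2)) = -1653 + (-7/16 + sqrt(22500 + 3025)) = -1653 + (-7/16 + sqrt(25525)) = -1653 + (-7/16 + 5*sqrt(1021)) = -26455/16 + 5*sqrt(1021)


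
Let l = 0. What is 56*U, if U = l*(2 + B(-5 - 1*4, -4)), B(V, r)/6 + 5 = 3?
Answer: 0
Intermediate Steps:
B(V, r) = -12 (B(V, r) = -30 + 6*3 = -30 + 18 = -12)
U = 0 (U = 0*(2 - 12) = 0*(-10) = 0)
56*U = 56*0 = 0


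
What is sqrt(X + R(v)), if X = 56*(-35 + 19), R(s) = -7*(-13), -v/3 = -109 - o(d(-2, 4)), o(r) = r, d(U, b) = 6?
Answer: I*sqrt(805) ≈ 28.373*I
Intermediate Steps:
v = 345 (v = -3*(-109 - 1*6) = -3*(-109 - 6) = -3*(-115) = 345)
R(s) = 91
X = -896 (X = 56*(-16) = -896)
sqrt(X + R(v)) = sqrt(-896 + 91) = sqrt(-805) = I*sqrt(805)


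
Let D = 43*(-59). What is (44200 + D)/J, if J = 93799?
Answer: 41663/93799 ≈ 0.44417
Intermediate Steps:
D = -2537
(44200 + D)/J = (44200 - 2537)/93799 = 41663*(1/93799) = 41663/93799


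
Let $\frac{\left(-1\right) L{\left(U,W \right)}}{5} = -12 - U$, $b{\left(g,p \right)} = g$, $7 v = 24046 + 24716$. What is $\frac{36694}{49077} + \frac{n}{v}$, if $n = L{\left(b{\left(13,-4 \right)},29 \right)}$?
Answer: $\frac{4154683}{5426514} \approx 0.76563$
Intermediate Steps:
$v = 6966$ ($v = \frac{24046 + 24716}{7} = \frac{1}{7} \cdot 48762 = 6966$)
$L{\left(U,W \right)} = 60 + 5 U$ ($L{\left(U,W \right)} = - 5 \left(-12 - U\right) = 60 + 5 U$)
$n = 125$ ($n = 60 + 5 \cdot 13 = 60 + 65 = 125$)
$\frac{36694}{49077} + \frac{n}{v} = \frac{36694}{49077} + \frac{125}{6966} = 36694 \cdot \frac{1}{49077} + 125 \cdot \frac{1}{6966} = \frac{5242}{7011} + \frac{125}{6966} = \frac{4154683}{5426514}$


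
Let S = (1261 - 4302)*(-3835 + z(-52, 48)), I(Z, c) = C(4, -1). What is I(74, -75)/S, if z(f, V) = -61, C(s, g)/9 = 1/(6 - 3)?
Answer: 3/11847736 ≈ 2.5321e-7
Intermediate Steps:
C(s, g) = 3 (C(s, g) = 9/(6 - 3) = 9/3 = 9*(1/3) = 3)
I(Z, c) = 3
S = 11847736 (S = (1261 - 4302)*(-3835 - 61) = -3041*(-3896) = 11847736)
I(74, -75)/S = 3/11847736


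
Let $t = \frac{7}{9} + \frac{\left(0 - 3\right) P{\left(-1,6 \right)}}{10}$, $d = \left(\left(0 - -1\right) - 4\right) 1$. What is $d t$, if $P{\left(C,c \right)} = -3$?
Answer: $- \frac{151}{30} \approx -5.0333$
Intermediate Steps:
$d = -3$ ($d = \left(\left(0 + 1\right) - 4\right) 1 = \left(1 - 4\right) 1 = \left(-3\right) 1 = -3$)
$t = \frac{151}{90}$ ($t = \frac{7}{9} + \frac{\left(0 - 3\right) \left(-3\right)}{10} = 7 \cdot \frac{1}{9} + \left(-3\right) \left(-3\right) \frac{1}{10} = \frac{7}{9} + 9 \cdot \frac{1}{10} = \frac{7}{9} + \frac{9}{10} = \frac{151}{90} \approx 1.6778$)
$d t = \left(-3\right) \frac{151}{90} = - \frac{151}{30}$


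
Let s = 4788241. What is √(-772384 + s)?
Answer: √4015857 ≈ 2004.0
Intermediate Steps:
√(-772384 + s) = √(-772384 + 4788241) = √4015857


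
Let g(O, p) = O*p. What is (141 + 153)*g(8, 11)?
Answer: 25872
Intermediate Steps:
(141 + 153)*g(8, 11) = (141 + 153)*(8*11) = 294*88 = 25872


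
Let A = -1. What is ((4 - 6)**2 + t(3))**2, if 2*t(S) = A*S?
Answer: 25/4 ≈ 6.2500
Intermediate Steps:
t(S) = -S/2 (t(S) = (-S)/2 = -S/2)
((4 - 6)**2 + t(3))**2 = ((4 - 6)**2 - 1/2*3)**2 = ((-2)**2 - 3/2)**2 = (4 - 3/2)**2 = (5/2)**2 = 25/4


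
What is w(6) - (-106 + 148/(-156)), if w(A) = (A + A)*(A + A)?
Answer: 9787/39 ≈ 250.95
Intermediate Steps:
w(A) = 4*A² (w(A) = (2*A)*(2*A) = 4*A²)
w(6) - (-106 + 148/(-156)) = 4*6² - (-106 + 148/(-156)) = 4*36 - (-106 + 148*(-1/156)) = 144 - (-106 - 37/39) = 144 - 1*(-4171/39) = 144 + 4171/39 = 9787/39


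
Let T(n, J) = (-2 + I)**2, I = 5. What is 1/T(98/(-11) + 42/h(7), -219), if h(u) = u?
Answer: 1/9 ≈ 0.11111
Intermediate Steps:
T(n, J) = 9 (T(n, J) = (-2 + 5)**2 = 3**2 = 9)
1/T(98/(-11) + 42/h(7), -219) = 1/9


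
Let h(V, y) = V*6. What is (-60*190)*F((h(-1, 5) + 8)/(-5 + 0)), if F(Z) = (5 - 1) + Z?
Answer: -41040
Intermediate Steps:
h(V, y) = 6*V
F(Z) = 4 + Z
(-60*190)*F((h(-1, 5) + 8)/(-5 + 0)) = (-60*190)*(4 + (6*(-1) + 8)/(-5 + 0)) = -11400*(4 + (-6 + 8)/(-5)) = -11400*(4 + 2*(-⅕)) = -11400*(4 - ⅖) = -11400*18/5 = -41040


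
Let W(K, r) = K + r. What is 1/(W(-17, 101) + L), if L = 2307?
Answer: 1/2391 ≈ 0.00041824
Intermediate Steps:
1/(W(-17, 101) + L) = 1/((-17 + 101) + 2307) = 1/(84 + 2307) = 1/2391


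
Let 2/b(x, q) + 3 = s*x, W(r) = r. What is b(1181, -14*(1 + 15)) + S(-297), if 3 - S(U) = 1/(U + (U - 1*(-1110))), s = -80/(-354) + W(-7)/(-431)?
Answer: 16742971285/5571468204 ≈ 3.0051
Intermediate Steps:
s = 18479/76287 (s = -80/(-354) - 7/(-431) = -80*(-1/354) - 7*(-1/431) = 40/177 + 7/431 = 18479/76287 ≈ 0.24223)
b(x, q) = 2/(-3 + 18479*x/76287)
S(U) = 3 - 1/(1110 + 2*U) (S(U) = 3 - 1/(U + (U - 1*(-1110))) = 3 - 1/(U + (U + 1110)) = 3 - 1/(U + (1110 + U)) = 3 - 1/(1110 + 2*U))
b(1181, -14*(1 + 15)) + S(-297) = 152574/(-228861 + 18479*1181) + (3329 + 6*(-297))/(2*(555 - 297)) = 152574/(-228861 + 21823699) + (½)*(3329 - 1782)/258 = 152574/21594838 + (½)*(1/258)*1547 = 152574*(1/21594838) + 1547/516 = 76287/10797419 + 1547/516 = 16742971285/5571468204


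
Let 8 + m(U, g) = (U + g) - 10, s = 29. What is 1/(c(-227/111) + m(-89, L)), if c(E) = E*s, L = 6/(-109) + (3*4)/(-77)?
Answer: -931623/155131250 ≈ -0.0060054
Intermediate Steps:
L = -1770/8393 (L = 6*(-1/109) + 12*(-1/77) = -6/109 - 12/77 = -1770/8393 ≈ -0.21089)
m(U, g) = -18 + U + g (m(U, g) = -8 + ((U + g) - 10) = -8 + (-10 + U + g) = -18 + U + g)
c(E) = 29*E (c(E) = E*29 = 29*E)
1/(c(-227/111) + m(-89, L)) = 1/(29*(-227/111) + (-18 - 89 - 1770/8393)) = 1/(29*(-227*1/111) - 899821/8393) = 1/(29*(-227/111) - 899821/8393) = 1/(-6583/111 - 899821/8393) = 1/(-155131250/931623) = -931623/155131250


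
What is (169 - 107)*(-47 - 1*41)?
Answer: -5456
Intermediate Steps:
(169 - 107)*(-47 - 1*41) = 62*(-47 - 41) = 62*(-88) = -5456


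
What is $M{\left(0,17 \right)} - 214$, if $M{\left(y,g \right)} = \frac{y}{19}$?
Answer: $-214$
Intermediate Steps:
$M{\left(y,g \right)} = \frac{y}{19}$ ($M{\left(y,g \right)} = y \frac{1}{19} = \frac{y}{19}$)
$M{\left(0,17 \right)} - 214 = \frac{1}{19} \cdot 0 - 214 = 0 - 214 = -214$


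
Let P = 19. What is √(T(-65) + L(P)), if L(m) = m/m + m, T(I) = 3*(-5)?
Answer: √5 ≈ 2.2361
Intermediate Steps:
T(I) = -15
L(m) = 1 + m
√(T(-65) + L(P)) = √(-15 + (1 + 19)) = √(-15 + 20) = √5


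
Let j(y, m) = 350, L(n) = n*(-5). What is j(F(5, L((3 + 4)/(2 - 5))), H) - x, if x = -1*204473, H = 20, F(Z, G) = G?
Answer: 204823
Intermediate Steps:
L(n) = -5*n
x = -204473
j(F(5, L((3 + 4)/(2 - 5))), H) - x = 350 - 1*(-204473) = 350 + 204473 = 204823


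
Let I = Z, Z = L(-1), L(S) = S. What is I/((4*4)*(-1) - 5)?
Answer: 1/21 ≈ 0.047619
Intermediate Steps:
Z = -1
I = -1
I/((4*4)*(-1) - 5) = -1/((4*4)*(-1) - 5) = -1/(16*(-1) - 5) = -1/(-16 - 5) = -1/(-21) = -1/21*(-1) = 1/21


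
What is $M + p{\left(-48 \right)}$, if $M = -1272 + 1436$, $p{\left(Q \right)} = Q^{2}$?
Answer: $2468$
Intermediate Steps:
$M = 164$
$M + p{\left(-48 \right)} = 164 + \left(-48\right)^{2} = 164 + 2304 = 2468$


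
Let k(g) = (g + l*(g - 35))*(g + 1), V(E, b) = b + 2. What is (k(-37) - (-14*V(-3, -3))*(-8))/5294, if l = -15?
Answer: -18718/2647 ≈ -7.0714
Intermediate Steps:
V(E, b) = 2 + b
k(g) = (1 + g)*(525 - 14*g) (k(g) = (g - 15*(g - 35))*(g + 1) = (g - 15*(-35 + g))*(1 + g) = (g + (525 - 15*g))*(1 + g) = (525 - 14*g)*(1 + g) = (1 + g)*(525 - 14*g))
(k(-37) - (-14*V(-3, -3))*(-8))/5294 = ((525 - 14*(-37)² + 511*(-37)) - (-14*(2 - 3))*(-8))/5294 = ((525 - 14*1369 - 18907) - (-14*(-1))*(-8))*(1/5294) = ((525 - 19166 - 18907) - 14*(-8))*(1/5294) = (-37548 - 1*(-112))*(1/5294) = (-37548 + 112)*(1/5294) = -37436*1/5294 = -18718/2647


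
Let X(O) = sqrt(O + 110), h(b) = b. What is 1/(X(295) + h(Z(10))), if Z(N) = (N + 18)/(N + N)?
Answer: -35/10076 + 225*sqrt(5)/10076 ≈ 0.046458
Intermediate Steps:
Z(N) = (18 + N)/(2*N) (Z(N) = (18 + N)/((2*N)) = (18 + N)*(1/(2*N)) = (18 + N)/(2*N))
X(O) = sqrt(110 + O)
1/(X(295) + h(Z(10))) = 1/(sqrt(110 + 295) + (1/2)*(18 + 10)/10) = 1/(sqrt(405) + (1/2)*(1/10)*28) = 1/(9*sqrt(5) + 7/5) = 1/(7/5 + 9*sqrt(5))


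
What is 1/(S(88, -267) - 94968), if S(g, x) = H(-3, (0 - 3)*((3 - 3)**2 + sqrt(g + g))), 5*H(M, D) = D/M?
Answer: -296775/28184128178 - 5*sqrt(11)/56368256356 ≈ -1.0530e-5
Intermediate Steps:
H(M, D) = D/(5*M) (H(M, D) = (D/M)/5 = D/(5*M))
S(g, x) = sqrt(2)*sqrt(g)/5 (S(g, x) = (1/5)*((0 - 3)*((3 - 3)**2 + sqrt(g + g)))/(-3) = (1/5)*(-3*(0**2 + sqrt(2*g)))*(-1/3) = (1/5)*(-3*(0 + sqrt(2)*sqrt(g)))*(-1/3) = (1/5)*(-3*sqrt(2)*sqrt(g))*(-1/3) = sqrt(2)*sqrt(g)/5)
1/(S(88, -267) - 94968) = 1/(sqrt(2)*sqrt(88)/5 - 94968) = 1/(sqrt(2)*(2*sqrt(22))/5 - 94968) = 1/(4*sqrt(11)/5 - 94968) = 1/(-94968 + 4*sqrt(11)/5)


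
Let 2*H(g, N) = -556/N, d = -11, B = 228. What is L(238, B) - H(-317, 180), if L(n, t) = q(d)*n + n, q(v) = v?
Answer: -214061/90 ≈ -2378.5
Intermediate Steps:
L(n, t) = -10*n (L(n, t) = -11*n + n = -10*n)
H(g, N) = -278/N (H(g, N) = (-556/N)/2 = -278/N)
L(238, B) - H(-317, 180) = -10*238 - (-278)/180 = -2380 - (-278)/180 = -2380 - 1*(-139/90) = -2380 + 139/90 = -214061/90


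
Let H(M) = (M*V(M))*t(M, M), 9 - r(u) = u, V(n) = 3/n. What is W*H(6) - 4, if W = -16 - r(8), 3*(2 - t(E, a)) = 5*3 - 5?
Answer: 64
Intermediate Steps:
t(E, a) = -4/3 (t(E, a) = 2 - (5*3 - 5)/3 = 2 - (15 - 5)/3 = 2 - ⅓*10 = 2 - 10/3 = -4/3)
r(u) = 9 - u
H(M) = -4 (H(M) = (M*(3/M))*(-4/3) = 3*(-4/3) = -4)
W = -17 (W = -16 - (9 - 1*8) = -16 - (9 - 8) = -16 - 1*1 = -16 - 1 = -17)
W*H(6) - 4 = -17*(-4) - 4 = 68 - 4 = 64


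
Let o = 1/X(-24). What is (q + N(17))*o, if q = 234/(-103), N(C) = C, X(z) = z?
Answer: -1517/2472 ≈ -0.61367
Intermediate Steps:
q = -234/103 (q = 234*(-1/103) = -234/103 ≈ -2.2718)
o = -1/24 (o = 1/(-24) = -1/24 ≈ -0.041667)
(q + N(17))*o = (-234/103 + 17)*(-1/24) = (1517/103)*(-1/24) = -1517/2472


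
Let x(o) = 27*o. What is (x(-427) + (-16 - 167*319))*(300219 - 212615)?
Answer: -5678316072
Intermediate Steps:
(x(-427) + (-16 - 167*319))*(300219 - 212615) = (27*(-427) + (-16 - 167*319))*(300219 - 212615) = (-11529 + (-16 - 53273))*87604 = (-11529 - 53289)*87604 = -64818*87604 = -5678316072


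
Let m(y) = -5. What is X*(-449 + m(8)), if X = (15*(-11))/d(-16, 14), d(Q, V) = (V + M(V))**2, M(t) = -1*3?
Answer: 6810/11 ≈ 619.09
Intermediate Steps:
M(t) = -3
d(Q, V) = (-3 + V)**2 (d(Q, V) = (V - 3)**2 = (-3 + V)**2)
X = -15/11 (X = (15*(-11))/((-3 + 14)**2) = -165/(11**2) = -165/121 = -165*1/121 = -15/11 ≈ -1.3636)
X*(-449 + m(8)) = -15*(-449 - 5)/11 = -15/11*(-454) = 6810/11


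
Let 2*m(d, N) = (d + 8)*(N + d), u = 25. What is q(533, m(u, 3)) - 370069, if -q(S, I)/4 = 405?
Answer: -371689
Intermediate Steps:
m(d, N) = (8 + d)*(N + d)/2 (m(d, N) = ((d + 8)*(N + d))/2 = ((8 + d)*(N + d))/2 = (8 + d)*(N + d)/2)
q(S, I) = -1620 (q(S, I) = -4*405 = -1620)
q(533, m(u, 3)) - 370069 = -1620 - 370069 = -371689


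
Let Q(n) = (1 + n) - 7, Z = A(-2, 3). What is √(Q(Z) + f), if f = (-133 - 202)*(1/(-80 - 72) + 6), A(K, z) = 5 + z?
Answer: I*√11585478/76 ≈ 44.786*I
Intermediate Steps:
Z = 8 (Z = 5 + 3 = 8)
f = -305185/152 (f = -335*(1/(-152) + 6) = -335*(-1/152 + 6) = -335*911/152 = -305185/152 ≈ -2007.8)
Q(n) = -6 + n
√(Q(Z) + f) = √((-6 + 8) - 305185/152) = √(2 - 305185/152) = √(-304881/152) = I*√11585478/76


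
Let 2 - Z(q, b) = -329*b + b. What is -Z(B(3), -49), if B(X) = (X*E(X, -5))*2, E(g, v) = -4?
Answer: 16070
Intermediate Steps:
B(X) = -8*X (B(X) = (X*(-4))*2 = -4*X*2 = -8*X)
Z(q, b) = 2 + 328*b (Z(q, b) = 2 - (-329*b + b) = 2 - (-328)*b = 2 + 328*b)
-Z(B(3), -49) = -(2 + 328*(-49)) = -(2 - 16072) = -1*(-16070) = 16070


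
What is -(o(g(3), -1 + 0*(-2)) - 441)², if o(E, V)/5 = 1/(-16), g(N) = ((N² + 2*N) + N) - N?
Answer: -49857721/256 ≈ -1.9476e+5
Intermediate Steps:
g(N) = N² + 2*N (g(N) = (N² + 3*N) - N = N² + 2*N)
o(E, V) = -5/16 (o(E, V) = 5/(-16) = 5*(-1/16) = -5/16)
-(o(g(3), -1 + 0*(-2)) - 441)² = -(-5/16 - 441)² = -(-7061/16)² = -1*49857721/256 = -49857721/256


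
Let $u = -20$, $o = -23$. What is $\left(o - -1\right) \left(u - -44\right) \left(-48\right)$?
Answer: $25344$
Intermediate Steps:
$\left(o - -1\right) \left(u - -44\right) \left(-48\right) = \left(-23 - -1\right) \left(-20 - -44\right) \left(-48\right) = \left(-23 + 1\right) \left(-20 + 44\right) \left(-48\right) = \left(-22\right) 24 \left(-48\right) = \left(-528\right) \left(-48\right) = 25344$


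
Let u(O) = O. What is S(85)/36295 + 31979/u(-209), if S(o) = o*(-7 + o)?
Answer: -13638731/89243 ≈ -152.83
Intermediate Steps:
S(85)/36295 + 31979/u(-209) = (85*(-7 + 85))/36295 + 31979/(-209) = (85*78)*(1/36295) + 31979*(-1/209) = 6630*(1/36295) - 31979/209 = 78/427 - 31979/209 = -13638731/89243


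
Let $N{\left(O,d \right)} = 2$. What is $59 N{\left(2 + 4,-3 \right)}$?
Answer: $118$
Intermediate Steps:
$59 N{\left(2 + 4,-3 \right)} = 59 \cdot 2 = 118$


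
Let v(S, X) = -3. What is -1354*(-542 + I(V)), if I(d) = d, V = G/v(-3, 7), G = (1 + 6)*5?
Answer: 2248994/3 ≈ 7.4967e+5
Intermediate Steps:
G = 35 (G = 7*5 = 35)
V = -35/3 (V = 35/(-3) = 35*(-1/3) = -35/3 ≈ -11.667)
-1354*(-542 + I(V)) = -1354*(-542 - 35/3) = -1354*(-1661/3) = 2248994/3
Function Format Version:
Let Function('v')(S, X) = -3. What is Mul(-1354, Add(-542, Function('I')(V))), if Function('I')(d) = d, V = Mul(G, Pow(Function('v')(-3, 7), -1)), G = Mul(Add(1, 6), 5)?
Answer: Rational(2248994, 3) ≈ 7.4967e+5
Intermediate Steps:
G = 35 (G = Mul(7, 5) = 35)
V = Rational(-35, 3) (V = Mul(35, Pow(-3, -1)) = Mul(35, Rational(-1, 3)) = Rational(-35, 3) ≈ -11.667)
Mul(-1354, Add(-542, Function('I')(V))) = Mul(-1354, Add(-542, Rational(-35, 3))) = Mul(-1354, Rational(-1661, 3)) = Rational(2248994, 3)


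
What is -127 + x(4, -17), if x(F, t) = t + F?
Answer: -140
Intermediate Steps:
x(F, t) = F + t
-127 + x(4, -17) = -127 + (4 - 17) = -127 - 13 = -140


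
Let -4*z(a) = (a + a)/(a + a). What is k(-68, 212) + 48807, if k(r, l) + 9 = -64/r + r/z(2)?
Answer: 834206/17 ≈ 49071.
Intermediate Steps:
z(a) = -1/4 (z(a) = -(a + a)/(4*(a + a)) = -2*a/(4*(2*a)) = -2*a*1/(2*a)/4 = -1/4*1 = -1/4)
k(r, l) = -9 - 64/r - 4*r (k(r, l) = -9 + (-64/r + r/(-1/4)) = -9 + (-64/r + r*(-4)) = -9 + (-64/r - 4*r) = -9 - 64/r - 4*r)
k(-68, 212) + 48807 = (-9 - 64/(-68) - 4*(-68)) + 48807 = (-9 - 64*(-1/68) + 272) + 48807 = (-9 + 16/17 + 272) + 48807 = 4487/17 + 48807 = 834206/17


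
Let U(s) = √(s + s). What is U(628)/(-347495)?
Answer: -2*√314/347495 ≈ -0.00010199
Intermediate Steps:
U(s) = √2*√s (U(s) = √(2*s) = √2*√s)
U(628)/(-347495) = (√2*√628)/(-347495) = (√2*(2*√157))*(-1/347495) = (2*√314)*(-1/347495) = -2*√314/347495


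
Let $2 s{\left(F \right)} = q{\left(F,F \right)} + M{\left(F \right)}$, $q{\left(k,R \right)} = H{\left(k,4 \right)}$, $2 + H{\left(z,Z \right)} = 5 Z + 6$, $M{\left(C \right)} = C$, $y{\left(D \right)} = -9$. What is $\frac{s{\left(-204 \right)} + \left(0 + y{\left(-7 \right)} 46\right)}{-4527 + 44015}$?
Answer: $- \frac{63}{4936} \approx -0.012763$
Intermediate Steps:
$H{\left(z,Z \right)} = 4 + 5 Z$ ($H{\left(z,Z \right)} = -2 + \left(5 Z + 6\right) = -2 + \left(6 + 5 Z\right) = 4 + 5 Z$)
$q{\left(k,R \right)} = 24$ ($q{\left(k,R \right)} = 4 + 5 \cdot 4 = 4 + 20 = 24$)
$s{\left(F \right)} = 12 + \frac{F}{2}$ ($s{\left(F \right)} = \frac{24 + F}{2} = 12 + \frac{F}{2}$)
$\frac{s{\left(-204 \right)} + \left(0 + y{\left(-7 \right)} 46\right)}{-4527 + 44015} = \frac{\left(12 + \frac{1}{2} \left(-204\right)\right) + \left(0 - 414\right)}{-4527 + 44015} = \frac{\left(12 - 102\right) + \left(0 - 414\right)}{39488} = \left(-90 - 414\right) \frac{1}{39488} = \left(-504\right) \frac{1}{39488} = - \frac{63}{4936}$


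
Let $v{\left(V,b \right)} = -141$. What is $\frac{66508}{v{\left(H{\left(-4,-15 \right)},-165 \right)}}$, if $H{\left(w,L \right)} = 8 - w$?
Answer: $- \frac{66508}{141} \approx -471.69$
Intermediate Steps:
$\frac{66508}{v{\left(H{\left(-4,-15 \right)},-165 \right)}} = \frac{66508}{-141} = 66508 \left(- \frac{1}{141}\right) = - \frac{66508}{141}$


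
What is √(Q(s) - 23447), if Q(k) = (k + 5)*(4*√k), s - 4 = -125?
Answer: √(-23447 - 5104*I) ≈ 16.569 - 154.02*I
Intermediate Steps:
s = -121 (s = 4 - 125 = -121)
Q(k) = 4*√k*(5 + k) (Q(k) = (5 + k)*(4*√k) = 4*√k*(5 + k))
√(Q(s) - 23447) = √(4*√(-121)*(5 - 121) - 23447) = √(4*(11*I)*(-116) - 23447) = √(-5104*I - 23447) = √(-23447 - 5104*I)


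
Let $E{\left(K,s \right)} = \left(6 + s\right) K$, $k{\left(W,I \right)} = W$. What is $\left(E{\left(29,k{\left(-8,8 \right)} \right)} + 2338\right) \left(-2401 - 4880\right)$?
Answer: $-16600680$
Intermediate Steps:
$E{\left(K,s \right)} = K \left(6 + s\right)$
$\left(E{\left(29,k{\left(-8,8 \right)} \right)} + 2338\right) \left(-2401 - 4880\right) = \left(29 \left(6 - 8\right) + 2338\right) \left(-2401 - 4880\right) = \left(29 \left(-2\right) + 2338\right) \left(-7281\right) = \left(-58 + 2338\right) \left(-7281\right) = 2280 \left(-7281\right) = -16600680$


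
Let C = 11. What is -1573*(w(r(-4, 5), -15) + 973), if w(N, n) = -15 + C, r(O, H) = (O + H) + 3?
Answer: -1524237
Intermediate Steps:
r(O, H) = 3 + H + O (r(O, H) = (H + O) + 3 = 3 + H + O)
w(N, n) = -4 (w(N, n) = -15 + 11 = -4)
-1573*(w(r(-4, 5), -15) + 973) = -1573*(-4 + 973) = -1573*969 = -1524237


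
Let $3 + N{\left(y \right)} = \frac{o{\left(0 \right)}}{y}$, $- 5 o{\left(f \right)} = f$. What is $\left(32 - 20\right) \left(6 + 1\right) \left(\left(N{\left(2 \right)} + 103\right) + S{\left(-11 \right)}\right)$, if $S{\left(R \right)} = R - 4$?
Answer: $7140$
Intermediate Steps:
$o{\left(f \right)} = - \frac{f}{5}$
$S{\left(R \right)} = -4 + R$
$N{\left(y \right)} = -3$ ($N{\left(y \right)} = -3 + \frac{\left(- \frac{1}{5}\right) 0}{y} = -3 + \frac{0}{y} = -3 + 0 = -3$)
$\left(32 - 20\right) \left(6 + 1\right) \left(\left(N{\left(2 \right)} + 103\right) + S{\left(-11 \right)}\right) = \left(32 - 20\right) \left(6 + 1\right) \left(\left(-3 + 103\right) - 15\right) = 12 \cdot 7 \left(100 - 15\right) = 84 \cdot 85 = 7140$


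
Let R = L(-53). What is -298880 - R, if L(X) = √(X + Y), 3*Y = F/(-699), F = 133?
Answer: -298880 - I*√25926842/699 ≈ -2.9888e+5 - 7.2845*I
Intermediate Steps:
Y = -133/2097 (Y = (133/(-699))/3 = (133*(-1/699))/3 = (⅓)*(-133/699) = -133/2097 ≈ -0.063424)
L(X) = √(-133/2097 + X) (L(X) = √(X - 133/2097) = √(-133/2097 + X))
R = I*√25926842/699 (R = √(-30989 + 488601*(-53))/699 = √(-30989 - 25895853)/699 = √(-25926842)/699 = (I*√25926842)/699 = I*√25926842/699 ≈ 7.2845*I)
-298880 - R = -298880 - I*√25926842/699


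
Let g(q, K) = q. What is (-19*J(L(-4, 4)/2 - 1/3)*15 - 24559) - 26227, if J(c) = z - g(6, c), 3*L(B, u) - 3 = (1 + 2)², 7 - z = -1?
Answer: -51356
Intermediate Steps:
z = 8 (z = 7 - 1*(-1) = 7 + 1 = 8)
L(B, u) = 4 (L(B, u) = 1 + (1 + 2)²/3 = 1 + (⅓)*3² = 1 + (⅓)*9 = 1 + 3 = 4)
J(c) = 2 (J(c) = 8 - 1*6 = 8 - 6 = 2)
(-19*J(L(-4, 4)/2 - 1/3)*15 - 24559) - 26227 = (-19*2*15 - 24559) - 26227 = (-38*15 - 24559) - 26227 = (-570 - 24559) - 26227 = -25129 - 26227 = -51356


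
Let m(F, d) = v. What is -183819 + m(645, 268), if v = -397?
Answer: -184216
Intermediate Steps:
m(F, d) = -397
-183819 + m(645, 268) = -183819 - 397 = -184216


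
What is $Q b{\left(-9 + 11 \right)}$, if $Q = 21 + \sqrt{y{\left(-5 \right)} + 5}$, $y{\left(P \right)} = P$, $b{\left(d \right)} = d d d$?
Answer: $168$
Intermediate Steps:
$b{\left(d \right)} = d^{3}$ ($b{\left(d \right)} = d^{2} d = d^{3}$)
$Q = 21$ ($Q = 21 + \sqrt{-5 + 5} = 21 + \sqrt{0} = 21 + 0 = 21$)
$Q b{\left(-9 + 11 \right)} = 21 \left(-9 + 11\right)^{3} = 21 \cdot 2^{3} = 21 \cdot 8 = 168$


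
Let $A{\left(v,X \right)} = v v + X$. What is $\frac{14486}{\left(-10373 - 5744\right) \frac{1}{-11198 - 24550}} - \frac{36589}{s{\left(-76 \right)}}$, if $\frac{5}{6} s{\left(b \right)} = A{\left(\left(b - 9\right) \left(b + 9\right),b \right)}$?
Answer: $\frac{100771542648487867}{3136331034198} \approx 32130.0$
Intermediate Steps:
$A{\left(v,X \right)} = X + v^{2}$ ($A{\left(v,X \right)} = v^{2} + X = X + v^{2}$)
$s{\left(b \right)} = \frac{6 b}{5} + \frac{6 \left(-9 + b\right)^{2} \left(9 + b\right)^{2}}{5}$ ($s{\left(b \right)} = \frac{6 \left(b + \left(\left(b - 9\right) \left(b + 9\right)\right)^{2}\right)}{5} = \frac{6 \left(b + \left(\left(-9 + b\right) \left(9 + b\right)\right)^{2}\right)}{5} = \frac{6 \left(b + \left(-9 + b\right)^{2} \left(9 + b\right)^{2}\right)}{5} = \frac{6 b}{5} + \frac{6 \left(-9 + b\right)^{2} \left(9 + b\right)^{2}}{5}$)
$\frac{14486}{\left(-10373 - 5744\right) \frac{1}{-11198 - 24550}} - \frac{36589}{s{\left(-76 \right)}} = \frac{14486}{\left(-10373 - 5744\right) \frac{1}{-11198 - 24550}} - \frac{36589}{\frac{6}{5} \left(-76\right) + \frac{6 \left(-81 + \left(-76\right)^{2}\right)^{2}}{5}} = \frac{14486}{\left(-16117\right) \frac{1}{-35748}} - \frac{36589}{- \frac{456}{5} + \frac{6 \left(-81 + 5776\right)^{2}}{5}} = \frac{14486}{\left(-16117\right) \left(- \frac{1}{35748}\right)} - \frac{36589}{- \frac{456}{5} + \frac{6 \cdot 5695^{2}}{5}} = \frac{14486}{\frac{16117}{35748}} - \frac{36589}{- \frac{456}{5} + \frac{6}{5} \cdot 32433025} = 14486 \cdot \frac{35748}{16117} - \frac{36589}{- \frac{456}{5} + 38919630} = \frac{517845528}{16117} - \frac{36589}{\frac{194597694}{5}} = \frac{517845528}{16117} - \frac{182945}{194597694} = \frac{100771542648487867}{3136331034198}$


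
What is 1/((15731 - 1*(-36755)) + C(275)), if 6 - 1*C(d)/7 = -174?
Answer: 1/53746 ≈ 1.8606e-5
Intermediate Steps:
C(d) = 1260 (C(d) = 42 - 7*(-174) = 42 + 1218 = 1260)
1/((15731 - 1*(-36755)) + C(275)) = 1/((15731 - 1*(-36755)) + 1260) = 1/((15731 + 36755) + 1260) = 1/(52486 + 1260) = 1/53746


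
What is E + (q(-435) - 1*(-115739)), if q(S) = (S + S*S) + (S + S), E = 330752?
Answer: 634411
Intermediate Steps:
q(S) = S² + 3*S (q(S) = (S + S²) + 2*S = S² + 3*S)
E + (q(-435) - 1*(-115739)) = 330752 + (-435*(3 - 435) - 1*(-115739)) = 330752 + (-435*(-432) + 115739) = 330752 + (187920 + 115739) = 330752 + 303659 = 634411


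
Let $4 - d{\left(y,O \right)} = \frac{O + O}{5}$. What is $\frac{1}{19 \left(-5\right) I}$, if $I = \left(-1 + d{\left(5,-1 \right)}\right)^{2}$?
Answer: $- \frac{5}{5491} \approx -0.00091058$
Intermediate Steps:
$d{\left(y,O \right)} = 4 - \frac{2 O}{5}$ ($d{\left(y,O \right)} = 4 - \frac{O + O}{5} = 4 - 2 O \frac{1}{5} = 4 - \frac{2 O}{5}$)
$I = \frac{289}{25}$ ($I = \left(-1 + \left(4 - - \frac{2}{5}\right)\right)^{2} = \left(-1 + \left(4 + \frac{2}{5}\right)\right)^{2} = \left(-1 + \frac{22}{5}\right)^{2} = \left(\frac{17}{5}\right)^{2} = \frac{289}{25} \approx 11.56$)
$\frac{1}{19 \left(-5\right) I} = \frac{1}{19 \left(-5\right) \frac{289}{25}} = \frac{1}{\left(-95\right) \frac{289}{25}} = \frac{1}{- \frac{5491}{5}} = - \frac{5}{5491}$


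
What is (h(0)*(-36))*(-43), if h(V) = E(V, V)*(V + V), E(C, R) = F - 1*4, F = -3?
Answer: 0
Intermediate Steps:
E(C, R) = -7 (E(C, R) = -3 - 1*4 = -3 - 4 = -7)
h(V) = -14*V (h(V) = -7*(V + V) = -14*V)
(h(0)*(-36))*(-43) = (-14*0*(-36))*(-43) = (0*(-36))*(-43) = 0*(-43) = 0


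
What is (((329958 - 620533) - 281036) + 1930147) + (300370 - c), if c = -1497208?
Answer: 3156114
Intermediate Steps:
(((329958 - 620533) - 281036) + 1930147) + (300370 - c) = (((329958 - 620533) - 281036) + 1930147) + (300370 - 1*(-1497208)) = ((-290575 - 281036) + 1930147) + (300370 + 1497208) = (-571611 + 1930147) + 1797578 = 1358536 + 1797578 = 3156114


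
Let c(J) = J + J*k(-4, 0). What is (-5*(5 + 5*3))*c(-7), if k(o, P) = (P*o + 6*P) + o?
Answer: -2100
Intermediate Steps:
k(o, P) = o + 6*P + P*o (k(o, P) = (6*P + P*o) + o = o + 6*P + P*o)
c(J) = -3*J (c(J) = J + J*(-4 + 6*0 + 0*(-4)) = J + J*(-4 + 0 + 0) = J + J*(-4) = J - 4*J = -3*J)
(-5*(5 + 5*3))*c(-7) = (-5*(5 + 5*3))*(-3*(-7)) = -5*(5 + 15)*21 = -5*20*21 = -100*21 = -2100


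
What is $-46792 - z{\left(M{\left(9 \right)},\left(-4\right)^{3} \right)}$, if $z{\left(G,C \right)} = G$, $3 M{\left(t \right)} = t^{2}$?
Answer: $-46819$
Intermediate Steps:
$M{\left(t \right)} = \frac{t^{2}}{3}$
$-46792 - z{\left(M{\left(9 \right)},\left(-4\right)^{3} \right)} = -46792 - \frac{9^{2}}{3} = -46792 - \frac{1}{3} \cdot 81 = -46792 - 27 = -46819$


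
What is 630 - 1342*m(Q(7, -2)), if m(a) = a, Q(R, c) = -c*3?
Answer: -7422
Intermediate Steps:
Q(R, c) = -3*c
630 - 1342*m(Q(7, -2)) = 630 - (-4026)*(-2) = 630 - 1342*6 = 630 - 8052 = -7422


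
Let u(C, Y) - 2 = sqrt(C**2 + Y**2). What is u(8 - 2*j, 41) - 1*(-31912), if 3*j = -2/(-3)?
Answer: 31914 + sqrt(140785)/9 ≈ 31956.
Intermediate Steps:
j = 2/9 (j = (-2/(-3))/3 = (-2*(-1/3))/3 = (1/3)*(2/3) = 2/9 ≈ 0.22222)
u(C, Y) = 2 + sqrt(C**2 + Y**2)
u(8 - 2*j, 41) - 1*(-31912) = (2 + sqrt((8 - 2*2/9)**2 + 41**2)) - 1*(-31912) = (2 + sqrt((8 - 4/9)**2 + 1681)) + 31912 = (2 + sqrt((68/9)**2 + 1681)) + 31912 = (2 + sqrt(4624/81 + 1681)) + 31912 = (2 + sqrt(140785/81)) + 31912 = (2 + sqrt(140785)/9) + 31912 = 31914 + sqrt(140785)/9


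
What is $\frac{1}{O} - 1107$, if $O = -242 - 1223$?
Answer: $- \frac{1621756}{1465} \approx -1107.0$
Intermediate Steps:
$O = -1465$ ($O = -242 - 1223 = -1465$)
$\frac{1}{O} - 1107 = \frac{1}{-1465} - 1107 = - \frac{1}{1465} - 1107 = - \frac{1621756}{1465}$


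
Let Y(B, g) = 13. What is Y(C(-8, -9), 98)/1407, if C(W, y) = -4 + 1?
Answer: 13/1407 ≈ 0.0092395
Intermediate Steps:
C(W, y) = -3
Y(C(-8, -9), 98)/1407 = 13/1407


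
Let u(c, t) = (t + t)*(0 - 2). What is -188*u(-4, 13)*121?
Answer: 1182896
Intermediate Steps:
u(c, t) = -4*t (u(c, t) = (2*t)*(-2) = -4*t)
-188*u(-4, 13)*121 = -(-752)*13*121 = -188*(-52)*121 = 9776*121 = 1182896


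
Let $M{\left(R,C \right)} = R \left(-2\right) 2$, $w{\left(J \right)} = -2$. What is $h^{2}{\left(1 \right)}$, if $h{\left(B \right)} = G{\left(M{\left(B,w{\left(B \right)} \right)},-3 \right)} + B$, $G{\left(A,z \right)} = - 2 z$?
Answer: $49$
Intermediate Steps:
$M{\left(R,C \right)} = - 4 R$ ($M{\left(R,C \right)} = - 2 R 2 = - 4 R$)
$h{\left(B \right)} = 6 + B$ ($h{\left(B \right)} = \left(-2\right) \left(-3\right) + B = 6 + B$)
$h^{2}{\left(1 \right)} = \left(6 + 1\right)^{2} = 7^{2} = 49$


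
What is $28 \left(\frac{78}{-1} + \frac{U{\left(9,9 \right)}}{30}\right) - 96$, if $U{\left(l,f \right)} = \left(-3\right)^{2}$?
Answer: $- \frac{11358}{5} \approx -2271.6$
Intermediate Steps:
$U{\left(l,f \right)} = 9$
$28 \left(\frac{78}{-1} + \frac{U{\left(9,9 \right)}}{30}\right) - 96 = 28 \left(\frac{78}{-1} + \frac{9}{30}\right) - 96 = 28 \left(78 \left(-1\right) + 9 \cdot \frac{1}{30}\right) - 96 = 28 \left(-78 + \frac{3}{10}\right) - 96 = 28 \left(- \frac{777}{10}\right) - 96 = - \frac{10878}{5} - 96 = - \frac{11358}{5}$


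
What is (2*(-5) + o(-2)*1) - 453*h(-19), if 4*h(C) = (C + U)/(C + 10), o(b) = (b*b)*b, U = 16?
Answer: -223/4 ≈ -55.750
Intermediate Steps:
o(b) = b³ (o(b) = b²*b = b³)
h(C) = (16 + C)/(4*(10 + C)) (h(C) = ((C + 16)/(C + 10))/4 = ((16 + C)/(10 + C))/4 = (16 + C)/(4*(10 + C)))
(2*(-5) + o(-2)*1) - 453*h(-19) = (2*(-5) + (-2)³*1) - 453*(16 - 19)/(4*(10 - 19)) = (-10 - 8*1) - 453*(-3)/(4*(-9)) = (-10 - 8) - 453*(-1)*(-3)/(4*9) = -18 - 453*1/12 = -18 - 151/4 = -223/4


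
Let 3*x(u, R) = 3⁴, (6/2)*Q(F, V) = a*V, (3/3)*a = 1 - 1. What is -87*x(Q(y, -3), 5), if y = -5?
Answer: -2349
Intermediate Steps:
a = 0 (a = 1 - 1 = 0)
Q(F, V) = 0 (Q(F, V) = (0*V)/3 = (⅓)*0 = 0)
x(u, R) = 27 (x(u, R) = (⅓)*3⁴ = (⅓)*81 = 27)
-87*x(Q(y, -3), 5) = -87*27 = -2349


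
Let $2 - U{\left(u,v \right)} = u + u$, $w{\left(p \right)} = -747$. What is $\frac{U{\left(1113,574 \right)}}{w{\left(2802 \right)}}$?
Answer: $\frac{2224}{747} \approx 2.9772$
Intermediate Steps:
$U{\left(u,v \right)} = 2 - 2 u$ ($U{\left(u,v \right)} = 2 - \left(u + u\right) = 2 - 2 u$)
$\frac{U{\left(1113,574 \right)}}{w{\left(2802 \right)}} = \frac{2 - 2226}{-747} = \left(2 - 2226\right) \left(- \frac{1}{747}\right) = \left(-2224\right) \left(- \frac{1}{747}\right) = \frac{2224}{747}$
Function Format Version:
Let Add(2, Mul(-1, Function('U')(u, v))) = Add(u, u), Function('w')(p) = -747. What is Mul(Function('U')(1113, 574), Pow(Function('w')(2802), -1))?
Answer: Rational(2224, 747) ≈ 2.9772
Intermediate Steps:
Function('U')(u, v) = Add(2, Mul(-2, u)) (Function('U')(u, v) = Add(2, Mul(-1, Add(u, u))) = Add(2, Mul(-1, Mul(2, u))) = Add(2, Mul(-2, u)))
Mul(Function('U')(1113, 574), Pow(Function('w')(2802), -1)) = Mul(Add(2, Mul(-2, 1113)), Pow(-747, -1)) = Mul(Add(2, -2226), Rational(-1, 747)) = Mul(-2224, Rational(-1, 747)) = Rational(2224, 747)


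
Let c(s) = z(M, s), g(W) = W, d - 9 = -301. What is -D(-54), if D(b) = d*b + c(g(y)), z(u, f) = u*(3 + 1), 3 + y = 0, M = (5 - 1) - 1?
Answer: -15780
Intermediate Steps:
M = 3 (M = 4 - 1 = 3)
d = -292 (d = 9 - 301 = -292)
y = -3 (y = -3 + 0 = -3)
z(u, f) = 4*u (z(u, f) = u*4 = 4*u)
c(s) = 12 (c(s) = 4*3 = 12)
D(b) = 12 - 292*b (D(b) = -292*b + 12 = 12 - 292*b)
-D(-54) = -(12 - 292*(-54)) = -(12 + 15768) = -1*15780 = -15780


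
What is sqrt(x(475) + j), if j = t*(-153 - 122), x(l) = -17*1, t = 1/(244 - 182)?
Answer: I*sqrt(82398)/62 ≈ 4.6298*I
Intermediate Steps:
t = 1/62 ≈ 0.016129
x(l) = -17
j = -275/62 (j = (-153 - 122)/62 = (1/62)*(-275) = -275/62 ≈ -4.4355)
sqrt(x(475) + j) = sqrt(-17 - 275/62) = sqrt(-1329/62) = I*sqrt(82398)/62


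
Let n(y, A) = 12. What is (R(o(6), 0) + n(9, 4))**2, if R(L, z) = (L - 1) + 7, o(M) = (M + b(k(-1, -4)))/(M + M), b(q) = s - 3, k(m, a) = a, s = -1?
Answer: 11881/36 ≈ 330.03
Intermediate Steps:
b(q) = -4 (b(q) = -1 - 3 = -4)
o(M) = (-4 + M)/(2*M) (o(M) = (M - 4)/(M + M) = (-4 + M)/((2*M)) = (-4 + M)*(1/(2*M)) = (-4 + M)/(2*M))
R(L, z) = 6 + L (R(L, z) = (-1 + L) + 7 = 6 + L)
(R(o(6), 0) + n(9, 4))**2 = ((6 + (1/2)*(-4 + 6)/6) + 12)**2 = ((6 + (1/2)*(1/6)*2) + 12)**2 = ((6 + 1/6) + 12)**2 = (37/6 + 12)**2 = (109/6)**2 = 11881/36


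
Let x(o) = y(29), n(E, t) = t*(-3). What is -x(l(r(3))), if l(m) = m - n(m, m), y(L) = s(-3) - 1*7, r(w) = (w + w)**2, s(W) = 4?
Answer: 3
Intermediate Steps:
r(w) = 4*w**2 (r(w) = (2*w)**2 = 4*w**2)
n(E, t) = -3*t
y(L) = -3 (y(L) = 4 - 1*7 = 4 - 7 = -3)
l(m) = 4*m (l(m) = m - (-3)*m = m + 3*m = 4*m)
x(o) = -3
-x(l(r(3))) = -1*(-3) = 3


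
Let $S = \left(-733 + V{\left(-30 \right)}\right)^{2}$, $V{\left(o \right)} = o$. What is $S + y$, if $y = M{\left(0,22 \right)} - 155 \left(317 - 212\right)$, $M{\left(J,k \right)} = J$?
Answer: $565894$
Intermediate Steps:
$y = -16275$ ($y = 0 - 155 \left(317 - 212\right) = 0 - 16275 = -16275$)
$S = 582169$ ($S = \left(-733 - 30\right)^{2} = \left(-763\right)^{2} = 582169$)
$S + y = 582169 - 16275 = 565894$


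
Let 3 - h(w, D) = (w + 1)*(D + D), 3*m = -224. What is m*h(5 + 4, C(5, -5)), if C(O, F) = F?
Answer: -23072/3 ≈ -7690.7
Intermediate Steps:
m = -224/3 (m = (1/3)*(-224) = -224/3 ≈ -74.667)
h(w, D) = 3 - 2*D*(1 + w) (h(w, D) = 3 - (w + 1)*(D + D) = 3 - (1 + w)*2*D = 3 - 2*D*(1 + w))
m*h(5 + 4, C(5, -5)) = -224*(3 - 2*(-5) - 2*(-5)*(5 + 4))/3 = -224*(3 + 10 - 2*(-5)*9)/3 = -224*(3 + 10 + 90)/3 = -224/3*103 = -23072/3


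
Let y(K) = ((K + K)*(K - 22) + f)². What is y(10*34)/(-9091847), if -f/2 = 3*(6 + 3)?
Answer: -46736386596/9091847 ≈ -5140.5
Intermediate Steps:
f = -54 (f = -6*(6 + 3) = -6*9 = -2*27 = -54)
y(K) = (-54 + 2*K*(-22 + K))² (y(K) = ((K + K)*(K - 22) - 54)² = ((2*K)*(-22 + K) - 54)² = (2*K*(-22 + K) - 54)² = (-54 + 2*K*(-22 + K))²)
y(10*34)/(-9091847) = (4*(27 - (10*34)² + 22*(10*34))²)/(-9091847) = (4*(27 - 1*340² + 22*340)²)*(-1/9091847) = (4*(27 - 1*115600 + 7480)²)*(-1/9091847) = (4*(27 - 115600 + 7480)²)*(-1/9091847) = (4*(-108093)²)*(-1/9091847) = (4*11684096649)*(-1/9091847) = 46736386596*(-1/9091847) = -46736386596/9091847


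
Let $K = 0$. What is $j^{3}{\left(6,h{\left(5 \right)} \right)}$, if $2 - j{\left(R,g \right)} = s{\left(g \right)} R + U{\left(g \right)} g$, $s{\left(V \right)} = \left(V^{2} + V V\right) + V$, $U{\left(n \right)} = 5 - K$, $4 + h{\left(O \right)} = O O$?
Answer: $-168288035761$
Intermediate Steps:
$h{\left(O \right)} = -4 + O^{2}$ ($h{\left(O \right)} = -4 + O O = -4 + O^{2}$)
$U{\left(n \right)} = 5$ ($U{\left(n \right)} = 5 - 0 = 5 + 0 = 5$)
$s{\left(V \right)} = V + 2 V^{2}$ ($s{\left(V \right)} = \left(V^{2} + V^{2}\right) + V = 2 V^{2} + V = V + 2 V^{2}$)
$j{\left(R,g \right)} = 2 - 5 g - R g \left(1 + 2 g\right)$ ($j{\left(R,g \right)} = 2 - \left(g \left(1 + 2 g\right) R + 5 g\right) = 2 - \left(R g \left(1 + 2 g\right) + 5 g\right) = 2 - \left(5 g + R g \left(1 + 2 g\right)\right) = 2 - 5 g - R g \left(1 + 2 g\right)$)
$j^{3}{\left(6,h{\left(5 \right)} \right)} = \left(2 - 5 \left(-4 + 5^{2}\right) - 6 \left(-4 + 5^{2}\right) \left(1 + 2 \left(-4 + 5^{2}\right)\right)\right)^{3} = \left(2 - 5 \left(-4 + 25\right) - 6 \left(-4 + 25\right) \left(1 + 2 \left(-4 + 25\right)\right)\right)^{3} = \left(2 - 105 - 6 \cdot 21 \left(1 + 2 \cdot 21\right)\right)^{3} = \left(2 - 105 - 6 \cdot 21 \left(1 + 42\right)\right)^{3} = \left(2 - 105 - 6 \cdot 21 \cdot 43\right)^{3} = \left(2 - 105 - 5418\right)^{3} = \left(-5521\right)^{3} = -168288035761$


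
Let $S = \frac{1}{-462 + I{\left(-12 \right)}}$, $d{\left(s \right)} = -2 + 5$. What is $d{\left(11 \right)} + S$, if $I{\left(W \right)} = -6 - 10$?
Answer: $\frac{1433}{478} \approx 2.9979$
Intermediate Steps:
$I{\left(W \right)} = -16$ ($I{\left(W \right)} = -6 - 10 = -16$)
$d{\left(s \right)} = 3$
$S = - \frac{1}{478}$ ($S = \frac{1}{-462 - 16} = \frac{1}{-478} = - \frac{1}{478} \approx -0.002092$)
$d{\left(11 \right)} + S = 3 - \frac{1}{478} = \frac{1433}{478}$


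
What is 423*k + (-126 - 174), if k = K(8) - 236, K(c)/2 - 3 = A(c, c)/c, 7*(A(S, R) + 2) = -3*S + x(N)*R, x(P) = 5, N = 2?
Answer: -1365837/14 ≈ -97560.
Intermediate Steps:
A(S, R) = -2 - 3*S/7 + 5*R/7 (A(S, R) = -2 + (-3*S + 5*R)/7 = -2 + (-3*S/7 + 5*R/7) = -2 - 3*S/7 + 5*R/7)
K(c) = 6 + 2*(-2 + 2*c/7)/c (K(c) = 6 + 2*((-2 - 3*c/7 + 5*c/7)/c) = 6 + 2*((-2 + 2*c/7)/c) = 6 + 2*(-2 + 2*c/7)/c)
k = -3219/14 (k = (46/7 - 4/8) - 236 = (46/7 - 4*⅛) - 236 = (46/7 - ½) - 236 = 85/14 - 236 = -3219/14 ≈ -229.93)
423*k + (-126 - 174) = 423*(-3219/14) + (-126 - 174) = -1361637/14 - 300 = -1365837/14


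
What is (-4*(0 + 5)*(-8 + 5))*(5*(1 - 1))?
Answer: 0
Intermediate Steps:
(-4*(0 + 5)*(-8 + 5))*(5*(1 - 1)) = (-20*(-3))*(5*0) = -4*(-15)*0 = 60*0 = 0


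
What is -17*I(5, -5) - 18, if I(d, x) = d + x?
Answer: -18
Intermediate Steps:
-17*I(5, -5) - 18 = -17*(5 - 5) - 18 = -17*0 - 18 = 0 - 18 = -18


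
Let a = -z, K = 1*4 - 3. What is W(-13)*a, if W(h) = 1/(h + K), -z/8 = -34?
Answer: 68/3 ≈ 22.667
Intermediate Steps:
K = 1 (K = 4 - 3 = 1)
z = 272 (z = -8*(-34) = 272)
a = -272 (a = -1*272 = -272)
W(h) = 1/(1 + h) (W(h) = 1/(h + 1) = 1/(1 + h))
W(-13)*a = -272/(1 - 13) = -272/(-12) = -1/12*(-272) = 68/3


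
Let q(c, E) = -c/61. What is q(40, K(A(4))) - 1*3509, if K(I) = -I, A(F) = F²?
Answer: -214089/61 ≈ -3509.7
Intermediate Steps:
q(c, E) = -c/61
q(40, K(A(4))) - 1*3509 = -1/61*40 - 1*3509 = -40/61 - 3509 = -214089/61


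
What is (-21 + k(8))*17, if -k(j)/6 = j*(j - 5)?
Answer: -2805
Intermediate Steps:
k(j) = -6*j*(-5 + j) (k(j) = -6*j*(j - 5) = -6*j*(-5 + j))
(-21 + k(8))*17 = (-21 + 6*8*(5 - 1*8))*17 = (-21 + 6*8*(5 - 8))*17 = (-21 + 6*8*(-3))*17 = (-21 - 144)*17 = -165*17 = -2805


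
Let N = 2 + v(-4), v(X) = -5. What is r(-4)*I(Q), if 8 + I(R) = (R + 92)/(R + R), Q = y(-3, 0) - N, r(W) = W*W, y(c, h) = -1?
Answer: 248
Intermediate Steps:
r(W) = W**2
N = -3 (N = 2 - 5 = -3)
Q = 2 (Q = -1 - 1*(-3) = -1 + 3 = 2)
I(R) = -8 + (92 + R)/(2*R) (I(R) = -8 + (R + 92)/(R + R) = -8 + (92 + R)/((2*R)) = -8 + (92 + R)*(1/(2*R)) = -8 + (92 + R)/(2*R))
r(-4)*I(Q) = (-4)**2*(-15/2 + 46/2) = 16*(-15/2 + 46*(1/2)) = 16*(-15/2 + 23) = 16*(31/2) = 248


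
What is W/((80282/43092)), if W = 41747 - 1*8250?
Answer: 721726362/40141 ≈ 17980.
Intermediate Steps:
W = 33497 (W = 41747 - 8250 = 33497)
W/((80282/43092)) = 33497/((80282/43092)) = 33497/((80282*(1/43092))) = 33497/(40141/21546) = 33497*(21546/40141) = 721726362/40141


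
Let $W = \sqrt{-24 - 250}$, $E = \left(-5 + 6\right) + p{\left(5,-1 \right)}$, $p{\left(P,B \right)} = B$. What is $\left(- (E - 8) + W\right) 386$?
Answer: $3088 + 386 i \sqrt{274} \approx 3088.0 + 6389.4 i$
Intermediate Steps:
$E = 0$ ($E = \left(-5 + 6\right) - 1 = 1 - 1 = 0$)
$W = i \sqrt{274}$ ($W = \sqrt{-274} = i \sqrt{274} \approx 16.553 i$)
$\left(- (E - 8) + W\right) 386 = \left(- (0 - 8) + i \sqrt{274}\right) 386 = \left(\left(-1\right) \left(-8\right) + i \sqrt{274}\right) 386 = \left(8 + i \sqrt{274}\right) 386 = 3088 + 386 i \sqrt{274}$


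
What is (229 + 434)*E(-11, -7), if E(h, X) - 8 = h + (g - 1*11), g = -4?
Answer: -11934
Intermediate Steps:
E(h, X) = -7 + h (E(h, X) = 8 + (h + (-4 - 1*11)) = 8 + (h + (-4 - 11)) = 8 + (h - 15) = 8 + (-15 + h) = -7 + h)
(229 + 434)*E(-11, -7) = (229 + 434)*(-7 - 11) = 663*(-18) = -11934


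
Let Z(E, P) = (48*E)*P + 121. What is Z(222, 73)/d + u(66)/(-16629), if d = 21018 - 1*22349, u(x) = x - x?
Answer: -778009/1331 ≈ -584.53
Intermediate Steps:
u(x) = 0
d = -1331 (d = 21018 - 22349 = -1331)
Z(E, P) = 121 + 48*E*P (Z(E, P) = 48*E*P + 121 = 121 + 48*E*P)
Z(222, 73)/d + u(66)/(-16629) = (121 + 48*222*73)/(-1331) + 0/(-16629) = (121 + 777888)*(-1/1331) + 0*(-1/16629) = 778009*(-1/1331) + 0 = -778009/1331 + 0 = -778009/1331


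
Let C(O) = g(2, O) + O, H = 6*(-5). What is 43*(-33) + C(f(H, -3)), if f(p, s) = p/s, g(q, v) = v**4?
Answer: 8591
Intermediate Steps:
H = -30
C(O) = O + O**4 (C(O) = O**4 + O = O + O**4)
43*(-33) + C(f(H, -3)) = 43*(-33) + (-30/(-3) + (-30/(-3))**4) = -1419 + (-30*(-1/3) + (-30*(-1/3))**4) = -1419 + (10 + 10**4) = -1419 + (10 + 10000) = -1419 + 10010 = 8591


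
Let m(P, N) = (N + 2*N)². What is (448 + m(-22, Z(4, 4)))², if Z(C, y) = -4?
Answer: 350464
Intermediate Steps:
m(P, N) = 9*N² (m(P, N) = (3*N)² = 9*N²)
(448 + m(-22, Z(4, 4)))² = (448 + 9*(-4)²)² = (448 + 9*16)² = (448 + 144)² = 592² = 350464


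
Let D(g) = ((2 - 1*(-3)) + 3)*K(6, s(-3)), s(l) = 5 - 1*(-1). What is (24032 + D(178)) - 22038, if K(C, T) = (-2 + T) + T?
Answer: 2074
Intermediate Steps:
s(l) = 6 (s(l) = 5 + 1 = 6)
K(C, T) = -2 + 2*T
D(g) = 80 (D(g) = ((2 - 1*(-3)) + 3)*(-2 + 2*6) = ((2 + 3) + 3)*(-2 + 12) = (5 + 3)*10 = 8*10 = 80)
(24032 + D(178)) - 22038 = (24032 + 80) - 22038 = 24112 - 22038 = 2074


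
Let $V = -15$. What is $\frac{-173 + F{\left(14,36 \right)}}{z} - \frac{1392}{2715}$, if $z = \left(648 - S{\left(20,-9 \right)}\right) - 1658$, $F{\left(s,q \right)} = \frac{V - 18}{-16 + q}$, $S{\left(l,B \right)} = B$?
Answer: $- \frac{175089}{517660} \approx -0.33823$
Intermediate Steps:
$F{\left(s,q \right)} = - \frac{33}{-16 + q}$ ($F{\left(s,q \right)} = \frac{-15 - 18}{-16 + q} = - \frac{33}{-16 + q}$)
$z = -1001$ ($z = \left(648 - -9\right) - 1658 = \left(648 + 9\right) - 1658 = 657 - 1658 = -1001$)
$\frac{-173 + F{\left(14,36 \right)}}{z} - \frac{1392}{2715} = \frac{-173 - \frac{33}{-16 + 36}}{-1001} - \frac{1392}{2715} = \left(-173 - \frac{33}{20}\right) \left(- \frac{1}{1001}\right) - \frac{464}{905} = \left(- \frac{3493}{20}\right) \left(- \frac{1}{1001}\right) - \frac{464}{905} = \frac{499}{2860} - \frac{464}{905} = - \frac{175089}{517660}$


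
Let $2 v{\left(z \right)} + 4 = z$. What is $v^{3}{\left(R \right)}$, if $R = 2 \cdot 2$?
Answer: $0$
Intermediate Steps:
$R = 4$
$v{\left(z \right)} = -2 + \frac{z}{2}$
$v^{3}{\left(R \right)} = \left(-2 + \frac{1}{2} \cdot 4\right)^{3} = \left(-2 + 2\right)^{3} = 0^{3} = 0$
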